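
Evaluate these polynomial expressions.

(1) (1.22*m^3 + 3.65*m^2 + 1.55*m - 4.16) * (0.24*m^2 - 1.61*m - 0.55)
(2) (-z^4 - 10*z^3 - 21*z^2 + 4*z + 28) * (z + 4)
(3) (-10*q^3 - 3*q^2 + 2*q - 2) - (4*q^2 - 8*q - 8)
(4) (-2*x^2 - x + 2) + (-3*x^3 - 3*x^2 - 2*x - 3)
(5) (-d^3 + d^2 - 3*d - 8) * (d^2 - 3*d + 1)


(1) = 0.2928*m^5 - 1.0882*m^4 - 6.1755*m^3 - 5.5014*m^2 + 5.8451*m + 2.288
(2) = -z^5 - 14*z^4 - 61*z^3 - 80*z^2 + 44*z + 112
(3) = -10*q^3 - 7*q^2 + 10*q + 6
(4) = -3*x^3 - 5*x^2 - 3*x - 1
(5) = -d^5 + 4*d^4 - 7*d^3 + 2*d^2 + 21*d - 8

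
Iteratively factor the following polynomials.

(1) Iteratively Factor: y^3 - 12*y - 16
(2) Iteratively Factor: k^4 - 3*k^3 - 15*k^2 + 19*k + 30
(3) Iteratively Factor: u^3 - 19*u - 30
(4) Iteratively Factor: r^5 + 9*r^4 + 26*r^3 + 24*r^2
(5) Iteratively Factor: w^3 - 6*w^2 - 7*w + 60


(1) = (y + 2)*(y^2 - 2*y - 8) = (y - 4)*(y + 2)*(y + 2)
(2) = (k + 3)*(k^3 - 6*k^2 + 3*k + 10) = (k - 2)*(k + 3)*(k^2 - 4*k - 5) = (k - 2)*(k + 1)*(k + 3)*(k - 5)
(3) = (u + 2)*(u^2 - 2*u - 15) = (u + 2)*(u + 3)*(u - 5)
(4) = (r + 4)*(r^4 + 5*r^3 + 6*r^2) = r*(r + 4)*(r^3 + 5*r^2 + 6*r) = r^2*(r + 4)*(r^2 + 5*r + 6) = r^2*(r + 2)*(r + 4)*(r + 3)
(5) = (w - 4)*(w^2 - 2*w - 15) = (w - 5)*(w - 4)*(w + 3)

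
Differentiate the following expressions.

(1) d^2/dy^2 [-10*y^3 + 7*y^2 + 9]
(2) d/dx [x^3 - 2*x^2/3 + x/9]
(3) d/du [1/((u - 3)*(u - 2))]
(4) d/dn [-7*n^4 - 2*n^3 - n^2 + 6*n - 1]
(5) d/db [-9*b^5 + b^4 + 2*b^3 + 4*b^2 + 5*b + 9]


(1) = 14 - 60*y
(2) = 3*x^2 - 4*x/3 + 1/9
(3) = (5 - 2*u)/(u^4 - 10*u^3 + 37*u^2 - 60*u + 36)
(4) = -28*n^3 - 6*n^2 - 2*n + 6
(5) = -45*b^4 + 4*b^3 + 6*b^2 + 8*b + 5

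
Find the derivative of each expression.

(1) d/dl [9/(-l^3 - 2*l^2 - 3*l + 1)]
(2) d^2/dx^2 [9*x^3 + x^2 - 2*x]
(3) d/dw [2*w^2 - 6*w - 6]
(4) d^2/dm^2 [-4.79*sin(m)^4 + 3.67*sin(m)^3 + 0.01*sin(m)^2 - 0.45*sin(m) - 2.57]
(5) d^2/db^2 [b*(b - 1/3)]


(1) = 9*(3*l^2 + 4*l + 3)/(l^3 + 2*l^2 + 3*l - 1)^2
(2) = 54*x + 2
(3) = 4*w - 6
(4) = 76.64*sin(m)^4 - 33.03*sin(m)^3 - 57.52*sin(m)^2 + 22.47*sin(m) + 0.02
(5) = 2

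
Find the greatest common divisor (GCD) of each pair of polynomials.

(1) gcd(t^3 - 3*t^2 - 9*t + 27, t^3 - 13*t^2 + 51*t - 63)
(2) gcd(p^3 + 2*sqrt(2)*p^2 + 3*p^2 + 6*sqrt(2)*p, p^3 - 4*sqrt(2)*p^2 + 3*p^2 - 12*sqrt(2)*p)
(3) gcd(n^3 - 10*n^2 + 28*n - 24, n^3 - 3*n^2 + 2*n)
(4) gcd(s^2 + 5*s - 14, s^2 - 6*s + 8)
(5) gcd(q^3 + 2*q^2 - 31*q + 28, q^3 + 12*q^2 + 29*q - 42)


(1) = t^2 - 6*t + 9
(2) = gcd(p*(p + 3)*(p + 2*sqrt(2)), p*(p + 3)*(p - 4*sqrt(2))) = p^2 + 3*p
(3) = gcd((n - 6)*(n - 2)^2, n*(n - 2)*(n - 1)) = n - 2
(4) = gcd((s - 2)*(s + 7), (s - 4)*(s - 2)) = s - 2
(5) = q^2 + 6*q - 7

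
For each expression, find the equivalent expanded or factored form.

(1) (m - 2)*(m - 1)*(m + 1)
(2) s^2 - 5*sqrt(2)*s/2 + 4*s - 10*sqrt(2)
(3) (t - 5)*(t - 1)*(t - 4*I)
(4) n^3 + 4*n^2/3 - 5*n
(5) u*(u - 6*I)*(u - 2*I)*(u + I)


(1) = m^3 - 2*m^2 - m + 2
(2) = (s + 4)*(s - 5*sqrt(2)/2)
(3) = t^3 - 6*t^2 - 4*I*t^2 + 5*t + 24*I*t - 20*I
(4) = n*(n - 5/3)*(n + 3)
(5) = u^4 - 7*I*u^3 - 4*u^2 - 12*I*u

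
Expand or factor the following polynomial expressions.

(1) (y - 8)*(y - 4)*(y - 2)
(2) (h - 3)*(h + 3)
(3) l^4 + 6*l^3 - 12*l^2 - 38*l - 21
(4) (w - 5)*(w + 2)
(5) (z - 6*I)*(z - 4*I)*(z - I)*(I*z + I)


(1) = y^3 - 14*y^2 + 56*y - 64
(2) = h^2 - 9
(3) = (l - 3)*(l + 1)^2*(l + 7)
(4) = w^2 - 3*w - 10
(5) = I*z^4 + 11*z^3 + I*z^3 + 11*z^2 - 34*I*z^2 - 24*z - 34*I*z - 24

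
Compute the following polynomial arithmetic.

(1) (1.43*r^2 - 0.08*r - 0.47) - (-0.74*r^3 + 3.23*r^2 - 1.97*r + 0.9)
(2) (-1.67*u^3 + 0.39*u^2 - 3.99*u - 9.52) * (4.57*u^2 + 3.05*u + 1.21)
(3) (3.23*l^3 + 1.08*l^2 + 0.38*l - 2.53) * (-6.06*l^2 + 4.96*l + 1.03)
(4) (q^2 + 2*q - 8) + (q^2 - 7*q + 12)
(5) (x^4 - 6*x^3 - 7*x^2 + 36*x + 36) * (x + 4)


(1) = 0.74*r^3 - 1.8*r^2 + 1.89*r - 1.37
(2) = -7.6319*u^5 - 3.3112*u^4 - 19.0655*u^3 - 55.204*u^2 - 33.8639*u - 11.5192
(3) = -19.5738*l^5 + 9.476*l^4 + 6.3809*l^3 + 18.329*l^2 - 12.1574*l - 2.6059
(4) = 2*q^2 - 5*q + 4
(5) = x^5 - 2*x^4 - 31*x^3 + 8*x^2 + 180*x + 144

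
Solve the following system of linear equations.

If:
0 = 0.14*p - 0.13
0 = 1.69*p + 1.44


Then:
No Solution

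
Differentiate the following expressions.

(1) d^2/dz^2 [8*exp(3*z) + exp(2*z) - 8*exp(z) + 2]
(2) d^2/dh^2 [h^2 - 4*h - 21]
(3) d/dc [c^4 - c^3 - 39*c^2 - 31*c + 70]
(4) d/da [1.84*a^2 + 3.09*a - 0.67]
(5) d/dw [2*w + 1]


(1) = 4*(18*exp(2*z) + exp(z) - 2)*exp(z)
(2) = 2
(3) = 4*c^3 - 3*c^2 - 78*c - 31
(4) = 3.68*a + 3.09
(5) = 2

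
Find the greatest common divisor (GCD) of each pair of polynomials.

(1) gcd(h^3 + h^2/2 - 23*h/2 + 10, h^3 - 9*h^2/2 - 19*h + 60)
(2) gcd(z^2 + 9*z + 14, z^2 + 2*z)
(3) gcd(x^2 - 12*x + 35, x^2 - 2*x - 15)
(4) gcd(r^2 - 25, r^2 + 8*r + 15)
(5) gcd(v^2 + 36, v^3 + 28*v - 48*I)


(1) = h^2 + 3*h/2 - 10
(2) = z + 2
(3) = x - 5
(4) = r + 5
(5) = v + 6*I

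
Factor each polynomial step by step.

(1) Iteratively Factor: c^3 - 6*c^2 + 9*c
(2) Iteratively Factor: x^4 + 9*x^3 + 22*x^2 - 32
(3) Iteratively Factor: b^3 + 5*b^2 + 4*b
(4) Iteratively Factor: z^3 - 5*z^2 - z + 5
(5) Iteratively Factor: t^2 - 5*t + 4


(1) = (c - 3)*(c^2 - 3*c) = (c - 3)^2*(c)
(2) = (x + 2)*(x^3 + 7*x^2 + 8*x - 16) = (x - 1)*(x + 2)*(x^2 + 8*x + 16) = (x - 1)*(x + 2)*(x + 4)*(x + 4)
(3) = (b + 1)*(b^2 + 4*b) = (b + 1)*(b + 4)*(b)
(4) = (z - 5)*(z^2 - 1) = (z - 5)*(z + 1)*(z - 1)
(5) = (t - 1)*(t - 4)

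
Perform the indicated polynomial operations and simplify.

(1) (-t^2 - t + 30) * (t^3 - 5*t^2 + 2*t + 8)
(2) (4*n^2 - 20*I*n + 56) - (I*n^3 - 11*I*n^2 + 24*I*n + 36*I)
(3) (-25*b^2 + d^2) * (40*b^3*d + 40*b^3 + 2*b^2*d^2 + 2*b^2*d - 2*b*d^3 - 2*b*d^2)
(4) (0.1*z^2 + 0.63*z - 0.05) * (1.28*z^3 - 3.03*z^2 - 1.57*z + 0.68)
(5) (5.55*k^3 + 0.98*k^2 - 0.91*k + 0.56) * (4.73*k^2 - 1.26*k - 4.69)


(1) = -t^5 + 4*t^4 + 33*t^3 - 160*t^2 + 52*t + 240
(2) = -I*n^3 + 4*n^2 + 11*I*n^2 - 44*I*n + 56 - 36*I
(3) = -1000*b^5*d - 1000*b^5 - 50*b^4*d^2 - 50*b^4*d + 90*b^3*d^3 + 90*b^3*d^2 + 2*b^2*d^4 + 2*b^2*d^3 - 2*b*d^5 - 2*b*d^4
(4) = 0.128*z^5 + 0.5034*z^4 - 2.1299*z^3 - 0.7696*z^2 + 0.5069*z - 0.034
(5) = 26.2515*k^5 - 2.3576*k^4 - 31.5686*k^3 - 0.8008*k^2 + 3.5623*k - 2.6264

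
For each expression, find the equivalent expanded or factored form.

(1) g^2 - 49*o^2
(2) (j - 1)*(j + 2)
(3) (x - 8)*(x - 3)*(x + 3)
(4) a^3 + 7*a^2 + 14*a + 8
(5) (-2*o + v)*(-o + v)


(1) = (g - 7*o)*(g + 7*o)
(2) = j^2 + j - 2
(3) = x^3 - 8*x^2 - 9*x + 72
(4) = (a + 1)*(a + 2)*(a + 4)
(5) = 2*o^2 - 3*o*v + v^2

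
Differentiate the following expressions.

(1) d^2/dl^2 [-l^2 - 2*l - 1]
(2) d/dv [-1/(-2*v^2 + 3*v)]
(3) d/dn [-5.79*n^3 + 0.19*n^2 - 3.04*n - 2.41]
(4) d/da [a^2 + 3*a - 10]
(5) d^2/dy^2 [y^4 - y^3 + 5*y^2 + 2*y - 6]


(1) = -2
(2) = (3 - 4*v)/(v^2*(2*v - 3)^2)
(3) = -17.37*n^2 + 0.38*n - 3.04
(4) = 2*a + 3
(5) = 12*y^2 - 6*y + 10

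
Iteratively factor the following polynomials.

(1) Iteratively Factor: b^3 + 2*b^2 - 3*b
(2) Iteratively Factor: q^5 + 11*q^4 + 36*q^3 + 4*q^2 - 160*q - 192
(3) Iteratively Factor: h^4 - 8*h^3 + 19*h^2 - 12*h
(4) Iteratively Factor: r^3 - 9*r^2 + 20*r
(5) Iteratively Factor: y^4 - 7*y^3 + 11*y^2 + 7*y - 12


(1) = (b + 3)*(b^2 - b) = b*(b + 3)*(b - 1)
(2) = (q - 2)*(q^4 + 13*q^3 + 62*q^2 + 128*q + 96) = (q - 2)*(q + 4)*(q^3 + 9*q^2 + 26*q + 24) = (q - 2)*(q + 3)*(q + 4)*(q^2 + 6*q + 8) = (q - 2)*(q + 3)*(q + 4)^2*(q + 2)
(3) = (h - 3)*(h^3 - 5*h^2 + 4*h) = (h - 3)*(h - 1)*(h^2 - 4*h) = (h - 4)*(h - 3)*(h - 1)*(h)
(4) = (r - 4)*(r^2 - 5*r) = r*(r - 4)*(r - 5)
(5) = (y - 4)*(y^3 - 3*y^2 - y + 3) = (y - 4)*(y - 1)*(y^2 - 2*y - 3) = (y - 4)*(y - 1)*(y + 1)*(y - 3)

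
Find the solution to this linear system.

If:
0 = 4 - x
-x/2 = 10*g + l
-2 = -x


Then:
No Solution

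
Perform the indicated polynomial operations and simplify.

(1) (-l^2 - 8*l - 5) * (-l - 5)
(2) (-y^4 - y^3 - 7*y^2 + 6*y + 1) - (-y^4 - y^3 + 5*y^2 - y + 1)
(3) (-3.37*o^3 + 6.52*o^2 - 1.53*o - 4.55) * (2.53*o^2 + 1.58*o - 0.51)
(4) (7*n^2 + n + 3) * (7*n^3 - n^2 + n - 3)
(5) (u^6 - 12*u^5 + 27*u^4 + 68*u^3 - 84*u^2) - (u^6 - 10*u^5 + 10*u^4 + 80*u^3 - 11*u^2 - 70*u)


(1) = l^3 + 13*l^2 + 45*l + 25
(2) = -12*y^2 + 7*y
(3) = -8.5261*o^5 + 11.171*o^4 + 8.1494*o^3 - 17.2541*o^2 - 6.4087*o + 2.3205
(4) = 49*n^5 + 27*n^3 - 23*n^2 - 9
(5) = -2*u^5 + 17*u^4 - 12*u^3 - 73*u^2 + 70*u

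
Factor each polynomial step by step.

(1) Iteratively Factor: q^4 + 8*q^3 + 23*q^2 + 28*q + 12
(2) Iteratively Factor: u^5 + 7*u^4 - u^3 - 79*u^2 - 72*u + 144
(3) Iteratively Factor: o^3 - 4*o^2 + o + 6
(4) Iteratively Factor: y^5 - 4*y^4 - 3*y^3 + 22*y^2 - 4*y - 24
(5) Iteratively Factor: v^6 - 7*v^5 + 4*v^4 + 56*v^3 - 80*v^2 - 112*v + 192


(1) = (q + 2)*(q^3 + 6*q^2 + 11*q + 6) = (q + 2)*(q + 3)*(q^2 + 3*q + 2) = (q + 1)*(q + 2)*(q + 3)*(q + 2)
(2) = (u + 4)*(u^4 + 3*u^3 - 13*u^2 - 27*u + 36) = (u - 1)*(u + 4)*(u^3 + 4*u^2 - 9*u - 36) = (u - 1)*(u + 4)^2*(u^2 - 9) = (u - 3)*(u - 1)*(u + 4)^2*(u + 3)
(3) = (o - 2)*(o^2 - 2*o - 3) = (o - 2)*(o + 1)*(o - 3)
(4) = (y - 2)*(y^4 - 2*y^3 - 7*y^2 + 8*y + 12) = (y - 2)*(y + 2)*(y^3 - 4*y^2 + y + 6) = (y - 2)^2*(y + 2)*(y^2 - 2*y - 3) = (y - 2)^2*(y + 1)*(y + 2)*(y - 3)
(5) = (v + 2)*(v^5 - 9*v^4 + 22*v^3 + 12*v^2 - 104*v + 96) = (v - 2)*(v + 2)*(v^4 - 7*v^3 + 8*v^2 + 28*v - 48) = (v - 2)^2*(v + 2)*(v^3 - 5*v^2 - 2*v + 24) = (v - 2)^2*(v + 2)^2*(v^2 - 7*v + 12) = (v - 4)*(v - 2)^2*(v + 2)^2*(v - 3)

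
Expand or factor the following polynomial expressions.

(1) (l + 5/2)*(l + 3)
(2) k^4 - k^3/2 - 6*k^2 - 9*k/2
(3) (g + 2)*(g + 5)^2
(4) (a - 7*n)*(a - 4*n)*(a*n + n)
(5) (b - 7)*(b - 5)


(1) = l^2 + 11*l/2 + 15/2
(2) = k*(k - 3)*(k + 1)*(k + 3/2)
(3) = g^3 + 12*g^2 + 45*g + 50
(4) = a^3*n - 11*a^2*n^2 + a^2*n + 28*a*n^3 - 11*a*n^2 + 28*n^3
(5) = b^2 - 12*b + 35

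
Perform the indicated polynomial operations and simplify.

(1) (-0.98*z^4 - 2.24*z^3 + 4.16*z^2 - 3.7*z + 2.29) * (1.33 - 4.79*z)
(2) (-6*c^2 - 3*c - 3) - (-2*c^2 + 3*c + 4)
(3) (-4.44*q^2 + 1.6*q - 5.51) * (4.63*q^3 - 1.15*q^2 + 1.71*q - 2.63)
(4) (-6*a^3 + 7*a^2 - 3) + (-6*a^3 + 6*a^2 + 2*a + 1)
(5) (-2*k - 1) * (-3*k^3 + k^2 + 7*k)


(1) = 4.6942*z^5 + 9.4262*z^4 - 22.9056*z^3 + 23.2558*z^2 - 15.8901*z + 3.0457
(2) = -4*c^2 - 6*c - 7
(3) = -20.5572*q^5 + 12.514*q^4 - 34.9437*q^3 + 20.7497*q^2 - 13.6301*q + 14.4913
(4) = -12*a^3 + 13*a^2 + 2*a - 2
(5) = 6*k^4 + k^3 - 15*k^2 - 7*k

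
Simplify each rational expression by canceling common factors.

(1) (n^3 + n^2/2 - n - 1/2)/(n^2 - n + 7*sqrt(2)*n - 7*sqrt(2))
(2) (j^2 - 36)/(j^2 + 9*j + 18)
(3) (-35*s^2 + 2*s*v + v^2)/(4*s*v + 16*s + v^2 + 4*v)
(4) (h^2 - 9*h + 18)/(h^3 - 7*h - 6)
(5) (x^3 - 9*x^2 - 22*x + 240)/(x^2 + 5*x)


(1) = (2*n^2 + 3*n + 1)/(2*n + 14*sqrt(2))
(2) = (j - 6)/(j + 3)
(3) = (-35*s^2 + 2*s*v + v^2)/(4*s*v + 16*s + v^2 + 4*v)
(4) = (h - 6)/(h^2 + 3*h + 2)
(5) = (x^2 - 14*x + 48)/x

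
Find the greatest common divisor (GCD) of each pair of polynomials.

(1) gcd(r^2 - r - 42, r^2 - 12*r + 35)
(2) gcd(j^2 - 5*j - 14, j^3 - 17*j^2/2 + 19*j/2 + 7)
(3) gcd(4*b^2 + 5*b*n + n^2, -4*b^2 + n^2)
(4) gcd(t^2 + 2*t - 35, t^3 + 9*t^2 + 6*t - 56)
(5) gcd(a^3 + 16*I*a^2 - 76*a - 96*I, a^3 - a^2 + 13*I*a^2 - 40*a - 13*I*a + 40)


(1) = r - 7
(2) = j - 7
(3) = 1
(4) = t + 7
(5) = gcd((a + 2*I)*(a + 6*I)*(a + 8*I), (a - 1)*(a + 5*I)*(a + 8*I)) = a + 8*I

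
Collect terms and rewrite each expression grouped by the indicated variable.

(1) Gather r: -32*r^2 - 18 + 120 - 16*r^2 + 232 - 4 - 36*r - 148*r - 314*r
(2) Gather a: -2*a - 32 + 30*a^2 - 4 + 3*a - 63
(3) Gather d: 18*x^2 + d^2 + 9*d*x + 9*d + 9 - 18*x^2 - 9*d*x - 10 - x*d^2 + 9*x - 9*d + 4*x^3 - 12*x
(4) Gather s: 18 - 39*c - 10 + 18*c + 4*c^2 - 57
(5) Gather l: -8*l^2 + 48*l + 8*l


(1) = -48*r^2 - 498*r + 330
(2) = 30*a^2 + a - 99
(3) = d^2*(1 - x) + 4*x^3 - 3*x - 1
(4) = 4*c^2 - 21*c - 49
(5) = -8*l^2 + 56*l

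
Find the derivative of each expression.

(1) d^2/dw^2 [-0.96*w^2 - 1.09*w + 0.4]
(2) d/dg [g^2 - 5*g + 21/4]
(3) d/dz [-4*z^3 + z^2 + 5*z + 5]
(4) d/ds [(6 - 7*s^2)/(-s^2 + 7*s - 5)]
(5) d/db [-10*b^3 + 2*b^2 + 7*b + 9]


(1) = -1.92000000000000
(2) = 2*g - 5
(3) = -12*z^2 + 2*z + 5
(4) = (-49*s^2 + 82*s - 42)/(s^4 - 14*s^3 + 59*s^2 - 70*s + 25)
(5) = -30*b^2 + 4*b + 7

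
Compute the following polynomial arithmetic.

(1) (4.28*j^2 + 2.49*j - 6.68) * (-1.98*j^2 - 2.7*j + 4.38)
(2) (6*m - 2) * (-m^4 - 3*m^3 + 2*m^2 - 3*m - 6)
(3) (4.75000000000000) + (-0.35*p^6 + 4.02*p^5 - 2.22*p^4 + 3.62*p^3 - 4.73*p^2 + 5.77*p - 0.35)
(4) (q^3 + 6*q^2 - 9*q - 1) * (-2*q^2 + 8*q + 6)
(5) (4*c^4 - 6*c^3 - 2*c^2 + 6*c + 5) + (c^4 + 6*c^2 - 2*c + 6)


(1) = -8.4744*j^4 - 16.4862*j^3 + 25.2498*j^2 + 28.9422*j - 29.2584
(2) = -6*m^5 - 16*m^4 + 18*m^3 - 22*m^2 - 30*m + 12
(3) = -0.35*p^6 + 4.02*p^5 - 2.22*p^4 + 3.62*p^3 - 4.73*p^2 + 5.77*p + 4.4
(4) = -2*q^5 - 4*q^4 + 72*q^3 - 34*q^2 - 62*q - 6
(5) = 5*c^4 - 6*c^3 + 4*c^2 + 4*c + 11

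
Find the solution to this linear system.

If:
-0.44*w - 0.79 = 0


Then:
w = -1.80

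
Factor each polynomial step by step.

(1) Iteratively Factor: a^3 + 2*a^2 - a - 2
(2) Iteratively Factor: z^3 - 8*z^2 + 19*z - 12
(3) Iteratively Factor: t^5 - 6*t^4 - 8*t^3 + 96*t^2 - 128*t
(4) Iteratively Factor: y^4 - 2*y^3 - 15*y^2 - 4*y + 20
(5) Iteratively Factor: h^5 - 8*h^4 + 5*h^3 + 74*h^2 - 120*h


(1) = (a - 1)*(a^2 + 3*a + 2) = (a - 1)*(a + 1)*(a + 2)
(2) = (z - 4)*(z^2 - 4*z + 3) = (z - 4)*(z - 3)*(z - 1)
(3) = (t - 4)*(t^4 - 2*t^3 - 16*t^2 + 32*t) = (t - 4)*(t - 2)*(t^3 - 16*t) = (t - 4)^2*(t - 2)*(t^2 + 4*t) = t*(t - 4)^2*(t - 2)*(t + 4)
(4) = (y - 5)*(y^3 + 3*y^2 - 4) = (y - 5)*(y + 2)*(y^2 + y - 2) = (y - 5)*(y - 1)*(y + 2)*(y + 2)
(5) = (h - 2)*(h^4 - 6*h^3 - 7*h^2 + 60*h) = (h - 4)*(h - 2)*(h^3 - 2*h^2 - 15*h) = (h - 5)*(h - 4)*(h - 2)*(h^2 + 3*h) = h*(h - 5)*(h - 4)*(h - 2)*(h + 3)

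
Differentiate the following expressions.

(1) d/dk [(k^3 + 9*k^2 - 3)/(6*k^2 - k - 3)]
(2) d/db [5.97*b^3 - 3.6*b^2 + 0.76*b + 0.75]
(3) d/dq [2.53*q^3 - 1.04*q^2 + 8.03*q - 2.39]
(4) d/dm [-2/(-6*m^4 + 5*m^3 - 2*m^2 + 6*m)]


(1) = (6*k^4 - 2*k^3 - 18*k^2 - 18*k - 3)/(36*k^4 - 12*k^3 - 35*k^2 + 6*k + 9)
(2) = 17.91*b^2 - 7.2*b + 0.76
(3) = 7.59*q^2 - 2.08*q + 8.03
(4) = 2*(-24*m^3 + 15*m^2 - 4*m + 6)/(m^2*(6*m^3 - 5*m^2 + 2*m - 6)^2)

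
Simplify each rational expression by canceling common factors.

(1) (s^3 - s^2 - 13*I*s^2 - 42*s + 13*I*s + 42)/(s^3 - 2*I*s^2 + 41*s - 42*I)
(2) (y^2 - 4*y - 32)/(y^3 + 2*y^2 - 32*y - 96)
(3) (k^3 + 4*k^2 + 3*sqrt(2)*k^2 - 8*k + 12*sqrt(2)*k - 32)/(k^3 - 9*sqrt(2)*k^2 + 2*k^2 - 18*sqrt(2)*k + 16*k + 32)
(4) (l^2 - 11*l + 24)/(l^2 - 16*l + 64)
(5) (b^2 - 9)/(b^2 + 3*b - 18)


(1) = (s^2 + s*(-1 - 6*I) + 6*I)/(s^2 + 5*I*s + 6)
(2) = (y - 8)/(y^2 - 2*y - 24)
(3) = (k^2 + k*(4 + 4*sqrt(2)) + 16*sqrt(2))/(k^2 + k*(2 - 8*sqrt(2)) - 16*sqrt(2))
(4) = (l - 3)/(l - 8)
(5) = (b + 3)/(b + 6)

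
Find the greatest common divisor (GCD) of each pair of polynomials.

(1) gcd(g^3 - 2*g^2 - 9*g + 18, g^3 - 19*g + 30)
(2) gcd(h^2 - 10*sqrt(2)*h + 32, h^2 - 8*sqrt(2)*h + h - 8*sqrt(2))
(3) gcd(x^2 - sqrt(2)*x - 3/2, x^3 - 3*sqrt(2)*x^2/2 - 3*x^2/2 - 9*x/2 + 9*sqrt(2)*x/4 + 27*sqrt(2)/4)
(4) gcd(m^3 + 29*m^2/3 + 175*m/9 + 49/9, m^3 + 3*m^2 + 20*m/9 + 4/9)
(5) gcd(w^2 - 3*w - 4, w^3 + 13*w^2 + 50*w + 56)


(1) = gcd((g - 3)*(g - 2)*(g + 3), (g - 3)*(g - 2)*(g + 5)) = g^2 - 5*g + 6
(2) = gcd((h - 8*sqrt(2))*(h - 2*sqrt(2)), (h + 1)*(h - 8*sqrt(2))) = h - 8*sqrt(2)
(3) = gcd((x - 3*sqrt(2)/2)*(x + sqrt(2)/2), (x - 3)*(x + 3/2)*(x - 3*sqrt(2)/2)) = x - 3*sqrt(2)/2
(4) = gcd((m + 1/3)*(m + 7/3)*(m + 7), (m + 1/3)*(m + 2/3)*(m + 2)) = m + 1/3
(5) = 1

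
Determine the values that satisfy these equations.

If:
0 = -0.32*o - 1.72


Then:
o = -5.38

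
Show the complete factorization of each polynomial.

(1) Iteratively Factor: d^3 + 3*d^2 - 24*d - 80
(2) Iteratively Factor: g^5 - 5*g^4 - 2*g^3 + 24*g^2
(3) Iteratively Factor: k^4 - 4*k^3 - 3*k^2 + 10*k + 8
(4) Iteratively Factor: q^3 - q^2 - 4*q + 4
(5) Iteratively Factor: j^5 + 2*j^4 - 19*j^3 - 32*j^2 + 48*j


(1) = (d + 4)*(d^2 - d - 20) = (d - 5)*(d + 4)*(d + 4)
(2) = (g)*(g^4 - 5*g^3 - 2*g^2 + 24*g) = g*(g - 4)*(g^3 - g^2 - 6*g) = g*(g - 4)*(g + 2)*(g^2 - 3*g) = g^2*(g - 4)*(g + 2)*(g - 3)
(3) = (k - 2)*(k^3 - 2*k^2 - 7*k - 4) = (k - 2)*(k + 1)*(k^2 - 3*k - 4) = (k - 2)*(k + 1)^2*(k - 4)
(4) = (q - 1)*(q^2 - 4) = (q - 2)*(q - 1)*(q + 2)
(5) = (j + 4)*(j^4 - 2*j^3 - 11*j^2 + 12*j) = j*(j + 4)*(j^3 - 2*j^2 - 11*j + 12) = j*(j - 4)*(j + 4)*(j^2 + 2*j - 3) = j*(j - 4)*(j + 3)*(j + 4)*(j - 1)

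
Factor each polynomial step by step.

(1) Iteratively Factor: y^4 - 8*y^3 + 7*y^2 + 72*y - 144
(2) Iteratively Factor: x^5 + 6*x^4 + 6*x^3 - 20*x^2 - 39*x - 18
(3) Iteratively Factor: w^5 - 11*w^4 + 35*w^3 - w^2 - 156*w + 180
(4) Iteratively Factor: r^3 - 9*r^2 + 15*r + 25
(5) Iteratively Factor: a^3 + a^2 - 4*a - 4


(1) = (y - 3)*(y^3 - 5*y^2 - 8*y + 48) = (y - 4)*(y - 3)*(y^2 - y - 12) = (y - 4)^2*(y - 3)*(y + 3)
(2) = (x + 3)*(x^4 + 3*x^3 - 3*x^2 - 11*x - 6) = (x - 2)*(x + 3)*(x^3 + 5*x^2 + 7*x + 3) = (x - 2)*(x + 1)*(x + 3)*(x^2 + 4*x + 3) = (x - 2)*(x + 1)^2*(x + 3)*(x + 3)
(3) = (w - 3)*(w^4 - 8*w^3 + 11*w^2 + 32*w - 60) = (w - 5)*(w - 3)*(w^3 - 3*w^2 - 4*w + 12) = (w - 5)*(w - 3)*(w - 2)*(w^2 - w - 6) = (w - 5)*(w - 3)*(w - 2)*(w + 2)*(w - 3)
(4) = (r - 5)*(r^2 - 4*r - 5) = (r - 5)^2*(r + 1)
(5) = (a - 2)*(a^2 + 3*a + 2) = (a - 2)*(a + 1)*(a + 2)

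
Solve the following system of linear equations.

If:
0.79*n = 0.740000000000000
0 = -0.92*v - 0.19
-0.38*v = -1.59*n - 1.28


Then:
No Solution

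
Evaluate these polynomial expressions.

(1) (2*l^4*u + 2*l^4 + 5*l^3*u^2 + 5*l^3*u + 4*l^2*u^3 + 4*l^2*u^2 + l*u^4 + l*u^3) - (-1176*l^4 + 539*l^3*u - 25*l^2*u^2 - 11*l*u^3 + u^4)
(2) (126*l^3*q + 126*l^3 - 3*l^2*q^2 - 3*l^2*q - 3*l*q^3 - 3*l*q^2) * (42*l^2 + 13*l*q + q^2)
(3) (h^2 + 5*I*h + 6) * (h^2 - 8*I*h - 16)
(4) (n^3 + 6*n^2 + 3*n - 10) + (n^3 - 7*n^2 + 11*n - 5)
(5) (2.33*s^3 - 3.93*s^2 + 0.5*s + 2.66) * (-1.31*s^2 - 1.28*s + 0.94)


(1) = 2*l^4*u + 1178*l^4 + 5*l^3*u^2 - 534*l^3*u + 4*l^2*u^3 + 29*l^2*u^2 + l*u^4 + 12*l*u^3 - u^4
(2) = 5292*l^5*q + 5292*l^5 + 1512*l^4*q^2 + 1512*l^4*q - 39*l^3*q^3 - 39*l^3*q^2 - 42*l^2*q^4 - 42*l^2*q^3 - 3*l*q^5 - 3*l*q^4
(3) = h^4 - 3*I*h^3 + 30*h^2 - 128*I*h - 96
(4) = 2*n^3 - n^2 + 14*n - 15
(5) = -3.0523*s^5 + 2.1659*s^4 + 6.5656*s^3 - 7.8188*s^2 - 2.9348*s + 2.5004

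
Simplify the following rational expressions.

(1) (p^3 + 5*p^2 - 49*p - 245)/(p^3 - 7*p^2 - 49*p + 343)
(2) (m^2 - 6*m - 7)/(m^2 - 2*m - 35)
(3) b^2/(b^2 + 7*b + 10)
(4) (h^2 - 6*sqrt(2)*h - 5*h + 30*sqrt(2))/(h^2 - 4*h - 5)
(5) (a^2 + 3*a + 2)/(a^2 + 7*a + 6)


(1) = (p + 5)/(p - 7)
(2) = (m + 1)/(m + 5)
(3) = b^2/(b^2 + 7*b + 10)
(4) = (h - 6*sqrt(2))/(h + 1)
(5) = (a + 2)/(a + 6)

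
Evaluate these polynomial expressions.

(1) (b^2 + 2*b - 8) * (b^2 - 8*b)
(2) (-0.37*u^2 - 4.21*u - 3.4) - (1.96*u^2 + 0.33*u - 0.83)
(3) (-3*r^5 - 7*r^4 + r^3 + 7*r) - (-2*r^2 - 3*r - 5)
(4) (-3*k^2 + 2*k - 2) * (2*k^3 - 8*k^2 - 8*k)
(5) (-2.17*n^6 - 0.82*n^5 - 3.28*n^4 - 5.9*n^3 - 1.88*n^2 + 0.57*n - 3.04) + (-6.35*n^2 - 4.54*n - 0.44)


(1) = b^4 - 6*b^3 - 24*b^2 + 64*b
(2) = -2.33*u^2 - 4.54*u - 2.57
(3) = -3*r^5 - 7*r^4 + r^3 + 2*r^2 + 10*r + 5
(4) = -6*k^5 + 28*k^4 + 4*k^3 + 16*k
(5) = -2.17*n^6 - 0.82*n^5 - 3.28*n^4 - 5.9*n^3 - 8.23*n^2 - 3.97*n - 3.48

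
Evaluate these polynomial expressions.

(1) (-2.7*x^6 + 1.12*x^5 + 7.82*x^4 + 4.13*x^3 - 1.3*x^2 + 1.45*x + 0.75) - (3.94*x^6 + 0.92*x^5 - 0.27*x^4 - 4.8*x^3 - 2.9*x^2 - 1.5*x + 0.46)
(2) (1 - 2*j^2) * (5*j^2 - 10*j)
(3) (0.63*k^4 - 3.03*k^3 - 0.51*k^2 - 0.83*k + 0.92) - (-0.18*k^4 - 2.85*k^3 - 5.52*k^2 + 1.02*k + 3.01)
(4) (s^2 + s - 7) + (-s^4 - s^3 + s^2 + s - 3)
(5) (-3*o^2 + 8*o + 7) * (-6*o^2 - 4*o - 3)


(1) = -6.64*x^6 + 0.2*x^5 + 8.09*x^4 + 8.93*x^3 + 1.6*x^2 + 2.95*x + 0.29
(2) = -10*j^4 + 20*j^3 + 5*j^2 - 10*j
(3) = 0.81*k^4 - 0.18*k^3 + 5.01*k^2 - 1.85*k - 2.09
(4) = -s^4 - s^3 + 2*s^2 + 2*s - 10
(5) = 18*o^4 - 36*o^3 - 65*o^2 - 52*o - 21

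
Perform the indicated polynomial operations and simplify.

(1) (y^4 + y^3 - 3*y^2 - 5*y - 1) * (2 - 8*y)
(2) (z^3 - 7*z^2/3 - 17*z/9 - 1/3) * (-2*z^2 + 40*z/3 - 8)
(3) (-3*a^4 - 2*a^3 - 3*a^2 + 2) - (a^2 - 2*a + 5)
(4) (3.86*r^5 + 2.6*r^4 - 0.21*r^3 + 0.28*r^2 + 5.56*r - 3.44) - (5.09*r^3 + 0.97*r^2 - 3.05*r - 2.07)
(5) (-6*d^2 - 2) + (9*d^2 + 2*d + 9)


(1) = -8*y^5 - 6*y^4 + 26*y^3 + 34*y^2 - 2*y - 2
(2) = -2*z^5 + 18*z^4 - 106*z^3/3 - 158*z^2/27 + 32*z/3 + 8/3
(3) = -3*a^4 - 2*a^3 - 4*a^2 + 2*a - 3
(4) = 3.86*r^5 + 2.6*r^4 - 5.3*r^3 - 0.69*r^2 + 8.61*r - 1.37
(5) = 3*d^2 + 2*d + 7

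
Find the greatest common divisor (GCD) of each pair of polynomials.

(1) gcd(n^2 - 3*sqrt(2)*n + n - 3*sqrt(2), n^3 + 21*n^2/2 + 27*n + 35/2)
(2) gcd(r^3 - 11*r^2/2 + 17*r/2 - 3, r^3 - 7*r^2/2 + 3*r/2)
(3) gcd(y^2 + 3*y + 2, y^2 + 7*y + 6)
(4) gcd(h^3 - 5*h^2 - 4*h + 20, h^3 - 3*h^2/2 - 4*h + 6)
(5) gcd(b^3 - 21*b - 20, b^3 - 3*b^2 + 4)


(1) = n + 1
(2) = gcd((r - 3)*(r - 2)*(r - 1/2), r*(r - 3)*(r - 1/2)) = r^2 - 7*r/2 + 3/2
(3) = gcd((y + 1)*(y + 2), (y + 1)*(y + 6)) = y + 1
(4) = h^2 - 4
(5) = b + 1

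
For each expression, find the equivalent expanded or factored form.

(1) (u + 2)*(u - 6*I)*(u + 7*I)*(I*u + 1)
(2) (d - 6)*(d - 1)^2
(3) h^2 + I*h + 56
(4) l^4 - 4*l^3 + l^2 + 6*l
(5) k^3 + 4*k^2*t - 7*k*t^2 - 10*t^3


(1) = I*u^4 + 2*I*u^3 + 43*I*u^2 + 42*u + 86*I*u + 84
(2) = d^3 - 8*d^2 + 13*d - 6
(3) = (h - 7*I)*(h + 8*I)
(4) = l*(l - 3)*(l - 2)*(l + 1)
(5) = (k - 2*t)*(k + t)*(k + 5*t)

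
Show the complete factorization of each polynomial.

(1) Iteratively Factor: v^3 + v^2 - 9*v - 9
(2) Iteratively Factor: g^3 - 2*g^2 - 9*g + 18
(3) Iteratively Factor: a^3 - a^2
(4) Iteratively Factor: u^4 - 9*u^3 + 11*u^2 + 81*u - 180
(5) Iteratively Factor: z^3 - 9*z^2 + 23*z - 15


(1) = (v + 3)*(v^2 - 2*v - 3) = (v - 3)*(v + 3)*(v + 1)
(2) = (g + 3)*(g^2 - 5*g + 6) = (g - 3)*(g + 3)*(g - 2)
(3) = (a)*(a^2 - a) = a*(a - 1)*(a)
(4) = (u - 4)*(u^3 - 5*u^2 - 9*u + 45) = (u - 5)*(u - 4)*(u^2 - 9) = (u - 5)*(u - 4)*(u - 3)*(u + 3)
(5) = (z - 5)*(z^2 - 4*z + 3) = (z - 5)*(z - 1)*(z - 3)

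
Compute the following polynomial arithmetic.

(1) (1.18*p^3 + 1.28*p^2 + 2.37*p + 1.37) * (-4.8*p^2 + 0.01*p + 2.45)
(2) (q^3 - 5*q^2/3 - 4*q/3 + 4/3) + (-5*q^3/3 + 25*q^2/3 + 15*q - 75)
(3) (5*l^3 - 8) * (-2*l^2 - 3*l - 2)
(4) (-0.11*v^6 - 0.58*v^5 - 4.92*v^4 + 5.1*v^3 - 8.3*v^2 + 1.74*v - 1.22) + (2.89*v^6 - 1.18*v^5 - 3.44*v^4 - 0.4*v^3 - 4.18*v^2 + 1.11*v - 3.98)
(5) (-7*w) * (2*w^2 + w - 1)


(1) = -5.664*p^5 - 6.1322*p^4 - 8.4722*p^3 - 3.4163*p^2 + 5.8202*p + 3.3565
(2) = -2*q^3/3 + 20*q^2/3 + 41*q/3 - 221/3
(3) = -10*l^5 - 15*l^4 - 10*l^3 + 16*l^2 + 24*l + 16
(4) = 2.78*v^6 - 1.76*v^5 - 8.36*v^4 + 4.7*v^3 - 12.48*v^2 + 2.85*v - 5.2
(5) = -14*w^3 - 7*w^2 + 7*w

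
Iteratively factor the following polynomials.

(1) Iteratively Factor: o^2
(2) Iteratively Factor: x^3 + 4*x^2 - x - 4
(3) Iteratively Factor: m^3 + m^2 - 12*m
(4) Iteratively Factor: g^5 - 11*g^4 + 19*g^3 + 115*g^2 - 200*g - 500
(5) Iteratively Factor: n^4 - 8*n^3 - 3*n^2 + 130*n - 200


(1) = (o)*(o)
(2) = (x + 4)*(x^2 - 1) = (x - 1)*(x + 4)*(x + 1)
(3) = (m)*(m^2 + m - 12) = m*(m - 3)*(m + 4)
(4) = (g + 2)*(g^4 - 13*g^3 + 45*g^2 + 25*g - 250) = (g + 2)^2*(g^3 - 15*g^2 + 75*g - 125) = (g - 5)*(g + 2)^2*(g^2 - 10*g + 25) = (g - 5)^2*(g + 2)^2*(g - 5)
(5) = (n + 4)*(n^3 - 12*n^2 + 45*n - 50) = (n - 5)*(n + 4)*(n^2 - 7*n + 10) = (n - 5)^2*(n + 4)*(n - 2)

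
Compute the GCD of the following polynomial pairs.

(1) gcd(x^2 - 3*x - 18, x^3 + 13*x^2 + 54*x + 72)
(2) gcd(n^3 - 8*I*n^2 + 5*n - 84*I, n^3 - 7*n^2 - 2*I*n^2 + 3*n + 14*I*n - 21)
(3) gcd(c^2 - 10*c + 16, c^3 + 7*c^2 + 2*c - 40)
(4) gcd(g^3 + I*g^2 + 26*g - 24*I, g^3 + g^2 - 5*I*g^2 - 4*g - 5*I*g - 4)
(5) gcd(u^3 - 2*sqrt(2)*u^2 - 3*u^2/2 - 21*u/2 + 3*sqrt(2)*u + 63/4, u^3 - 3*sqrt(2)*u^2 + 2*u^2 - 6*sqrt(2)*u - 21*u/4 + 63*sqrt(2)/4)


(1) = gcd((x - 6)*(x + 3), (x + 3)*(x + 4)*(x + 6)) = x + 3
(2) = 1
(3) = gcd((c - 8)*(c - 2), (c - 2)*(c + 4)*(c + 5)) = c - 2
(4) = gcd((g - 4*I)*(g - I)*(g + 6*I), (g + 1)*(g - 4*I)*(g - I)) = g^2 - 5*I*g - 4
(5) = gcd((u - 3/2)*(u - 7*sqrt(2)/2)*(u + 3*sqrt(2)/2), (u - 3/2)*(u + 7/2)*(u - 3*sqrt(2))) = u - 3/2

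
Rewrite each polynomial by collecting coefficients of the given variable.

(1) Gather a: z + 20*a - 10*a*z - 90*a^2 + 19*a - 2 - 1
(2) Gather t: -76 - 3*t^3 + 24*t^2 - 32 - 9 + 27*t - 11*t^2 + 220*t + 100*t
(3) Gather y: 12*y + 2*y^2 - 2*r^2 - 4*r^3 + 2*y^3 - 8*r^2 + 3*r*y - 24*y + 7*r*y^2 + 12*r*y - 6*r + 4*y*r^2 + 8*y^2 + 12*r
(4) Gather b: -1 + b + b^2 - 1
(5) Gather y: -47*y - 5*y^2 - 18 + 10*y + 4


(1) = -90*a^2 + a*(39 - 10*z) + z - 3
(2) = -3*t^3 + 13*t^2 + 347*t - 117
(3) = -4*r^3 - 10*r^2 + 6*r + 2*y^3 + y^2*(7*r + 10) + y*(4*r^2 + 15*r - 12)
(4) = b^2 + b - 2
(5) = -5*y^2 - 37*y - 14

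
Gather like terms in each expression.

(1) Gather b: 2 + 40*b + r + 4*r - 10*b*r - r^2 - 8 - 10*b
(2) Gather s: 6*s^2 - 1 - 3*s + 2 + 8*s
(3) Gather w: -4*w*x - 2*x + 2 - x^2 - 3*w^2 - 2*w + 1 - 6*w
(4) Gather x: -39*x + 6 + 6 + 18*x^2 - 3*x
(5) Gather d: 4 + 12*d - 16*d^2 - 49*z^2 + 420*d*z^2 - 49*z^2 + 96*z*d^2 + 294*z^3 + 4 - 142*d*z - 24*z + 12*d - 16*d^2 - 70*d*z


(1) = b*(30 - 10*r) - r^2 + 5*r - 6
(2) = 6*s^2 + 5*s + 1
(3) = -3*w^2 + w*(-4*x - 8) - x^2 - 2*x + 3
(4) = 18*x^2 - 42*x + 12
(5) = d^2*(96*z - 32) + d*(420*z^2 - 212*z + 24) + 294*z^3 - 98*z^2 - 24*z + 8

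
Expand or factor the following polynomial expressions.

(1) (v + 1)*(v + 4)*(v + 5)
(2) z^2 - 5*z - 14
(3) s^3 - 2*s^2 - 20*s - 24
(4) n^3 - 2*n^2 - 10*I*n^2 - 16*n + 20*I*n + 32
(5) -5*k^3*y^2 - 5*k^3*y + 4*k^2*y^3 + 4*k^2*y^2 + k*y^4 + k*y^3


(1) = v^3 + 10*v^2 + 29*v + 20
(2) = (z - 7)*(z + 2)
(3) = (s - 6)*(s + 2)^2
(4) = (n - 2)*(n - 8*I)*(n - 2*I)
(5) = y*(-k + y)*(5*k + y)*(k*y + k)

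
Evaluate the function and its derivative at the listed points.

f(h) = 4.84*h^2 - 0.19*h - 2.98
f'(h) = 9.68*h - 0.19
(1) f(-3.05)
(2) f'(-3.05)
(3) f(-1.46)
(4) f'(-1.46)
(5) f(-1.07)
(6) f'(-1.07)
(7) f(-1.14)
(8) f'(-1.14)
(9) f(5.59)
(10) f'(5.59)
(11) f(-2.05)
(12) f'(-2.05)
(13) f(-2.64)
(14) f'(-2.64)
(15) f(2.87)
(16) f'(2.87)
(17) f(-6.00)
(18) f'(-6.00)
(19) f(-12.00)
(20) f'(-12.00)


(1) = 42.62
(2) = -29.71
(3) = 7.61
(4) = -14.32
(5) = 2.76
(6) = -10.55
(7) = 3.53
(8) = -11.23
(9) = 147.20
(10) = 53.92
(11) = 17.75
(12) = -20.03
(13) = 31.25
(14) = -25.75
(15) = 36.34
(16) = 27.59
(17) = 172.40
(18) = -58.27
(19) = 696.26
(20) = -116.35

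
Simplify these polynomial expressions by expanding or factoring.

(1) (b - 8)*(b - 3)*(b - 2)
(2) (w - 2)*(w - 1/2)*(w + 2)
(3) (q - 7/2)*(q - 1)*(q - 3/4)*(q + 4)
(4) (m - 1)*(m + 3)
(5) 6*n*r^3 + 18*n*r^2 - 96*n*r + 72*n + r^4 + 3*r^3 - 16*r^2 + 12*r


(1) = b^3 - 13*b^2 + 46*b - 48
(2) = w^3 - w^2/2 - 4*w + 2
(3) = q^4 - 5*q^3/4 - 113*q^2/8 + 199*q/8 - 21/2
(4) = m^2 + 2*m - 3
(5) = (6*n + r)*(r - 2)*(r - 1)*(r + 6)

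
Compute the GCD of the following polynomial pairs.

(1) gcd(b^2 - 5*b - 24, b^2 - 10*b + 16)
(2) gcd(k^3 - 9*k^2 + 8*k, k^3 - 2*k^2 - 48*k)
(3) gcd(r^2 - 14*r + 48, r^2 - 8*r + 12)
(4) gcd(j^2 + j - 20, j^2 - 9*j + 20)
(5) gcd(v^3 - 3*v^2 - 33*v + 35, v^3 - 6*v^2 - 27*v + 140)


(1) = gcd((b - 8)*(b + 3), (b - 8)*(b - 2)) = b - 8
(2) = gcd(k*(k - 8)*(k - 1), k*(k - 8)*(k + 6)) = k^2 - 8*k
(3) = gcd((r - 8)*(r - 6), (r - 6)*(r - 2)) = r - 6
(4) = gcd((j - 4)*(j + 5), (j - 5)*(j - 4)) = j - 4
(5) = v^2 - 2*v - 35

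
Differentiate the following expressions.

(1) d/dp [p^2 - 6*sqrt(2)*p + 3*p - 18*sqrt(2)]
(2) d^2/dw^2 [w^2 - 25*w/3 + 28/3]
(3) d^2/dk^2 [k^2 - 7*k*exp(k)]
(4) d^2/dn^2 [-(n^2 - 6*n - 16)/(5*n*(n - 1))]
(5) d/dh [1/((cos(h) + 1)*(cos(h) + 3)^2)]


(1) = 2*p - 6*sqrt(2) + 3
(2) = 2
(3) = -7*k*exp(k) - 14*exp(k) + 2
(4) = 2*(5*n^3 + 48*n^2 - 48*n + 16)/(5*n^3*(n^3 - 3*n^2 + 3*n - 1))
(5) = (3*cos(h) + 5)*sin(h)/((cos(h) + 1)^2*(cos(h) + 3)^3)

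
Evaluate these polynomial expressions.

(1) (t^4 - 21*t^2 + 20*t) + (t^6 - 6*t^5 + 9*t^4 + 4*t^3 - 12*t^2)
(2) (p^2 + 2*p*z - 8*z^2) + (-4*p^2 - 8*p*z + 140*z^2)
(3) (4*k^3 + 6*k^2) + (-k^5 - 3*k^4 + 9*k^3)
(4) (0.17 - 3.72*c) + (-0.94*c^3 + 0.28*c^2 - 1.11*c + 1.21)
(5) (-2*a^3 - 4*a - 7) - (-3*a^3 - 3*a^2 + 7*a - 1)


(1) = t^6 - 6*t^5 + 10*t^4 + 4*t^3 - 33*t^2 + 20*t
(2) = -3*p^2 - 6*p*z + 132*z^2
(3) = -k^5 - 3*k^4 + 13*k^3 + 6*k^2
(4) = -0.94*c^3 + 0.28*c^2 - 4.83*c + 1.38
(5) = a^3 + 3*a^2 - 11*a - 6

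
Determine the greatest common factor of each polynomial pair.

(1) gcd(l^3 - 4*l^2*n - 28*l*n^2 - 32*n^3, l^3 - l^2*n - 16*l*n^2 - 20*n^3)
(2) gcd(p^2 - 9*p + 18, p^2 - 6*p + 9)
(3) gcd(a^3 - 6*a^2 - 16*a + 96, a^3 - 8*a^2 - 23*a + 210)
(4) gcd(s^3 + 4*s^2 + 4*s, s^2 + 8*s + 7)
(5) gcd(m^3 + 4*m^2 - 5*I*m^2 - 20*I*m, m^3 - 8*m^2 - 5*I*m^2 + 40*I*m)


(1) = l^2 + 4*l*n + 4*n^2
(2) = p - 3
(3) = gcd((a - 6)*(a - 4)*(a + 4), (a - 7)*(a - 6)*(a + 5)) = a - 6
(4) = 1
(5) = gcd(m*(m + 4)*(m - 5*I), m*(m - 8)*(m - 5*I)) = m^2 - 5*I*m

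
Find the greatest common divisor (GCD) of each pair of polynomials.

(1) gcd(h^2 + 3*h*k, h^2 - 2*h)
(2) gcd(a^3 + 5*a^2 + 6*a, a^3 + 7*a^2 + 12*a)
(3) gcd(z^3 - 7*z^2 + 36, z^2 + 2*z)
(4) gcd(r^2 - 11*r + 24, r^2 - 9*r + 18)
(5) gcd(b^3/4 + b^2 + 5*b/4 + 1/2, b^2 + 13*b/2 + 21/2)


(1) = gcd(h*(h + 3*k), h*(h - 2)) = h
(2) = a^2 + 3*a
(3) = z + 2
(4) = r - 3
(5) = gcd((b/4 + 1/4)*(b + 1)*(b + 2), (b + 3)*(b + 7/2)) = 1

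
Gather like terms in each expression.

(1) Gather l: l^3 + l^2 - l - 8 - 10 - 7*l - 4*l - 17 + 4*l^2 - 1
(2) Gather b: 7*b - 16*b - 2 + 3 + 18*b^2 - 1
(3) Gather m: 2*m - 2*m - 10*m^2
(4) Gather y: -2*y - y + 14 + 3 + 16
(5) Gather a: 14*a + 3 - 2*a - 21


(1) = l^3 + 5*l^2 - 12*l - 36
(2) = 18*b^2 - 9*b
(3) = -10*m^2
(4) = 33 - 3*y
(5) = 12*a - 18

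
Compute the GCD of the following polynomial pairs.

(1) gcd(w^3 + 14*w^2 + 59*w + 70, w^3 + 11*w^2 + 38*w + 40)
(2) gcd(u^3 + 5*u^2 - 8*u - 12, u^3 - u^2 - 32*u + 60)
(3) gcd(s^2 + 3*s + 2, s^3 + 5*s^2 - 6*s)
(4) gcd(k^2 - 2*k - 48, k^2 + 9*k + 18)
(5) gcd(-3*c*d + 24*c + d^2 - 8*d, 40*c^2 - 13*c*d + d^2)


(1) = w^2 + 7*w + 10
(2) = gcd((u - 2)*(u + 1)*(u + 6), (u - 5)*(u - 2)*(u + 6)) = u^2 + 4*u - 12
(3) = 1
(4) = gcd((k - 8)*(k + 6), (k + 3)*(k + 6)) = k + 6
(5) = 1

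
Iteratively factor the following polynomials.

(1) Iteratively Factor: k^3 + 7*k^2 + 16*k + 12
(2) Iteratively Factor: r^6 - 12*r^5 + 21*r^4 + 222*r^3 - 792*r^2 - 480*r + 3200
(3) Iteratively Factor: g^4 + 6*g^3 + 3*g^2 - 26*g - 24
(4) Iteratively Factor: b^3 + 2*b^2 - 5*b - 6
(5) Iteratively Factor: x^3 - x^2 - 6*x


(1) = (k + 2)*(k^2 + 5*k + 6) = (k + 2)*(k + 3)*(k + 2)
(2) = (r - 4)*(r^5 - 8*r^4 - 11*r^3 + 178*r^2 - 80*r - 800) = (r - 5)*(r - 4)*(r^4 - 3*r^3 - 26*r^2 + 48*r + 160) = (r - 5)^2*(r - 4)*(r^3 + 2*r^2 - 16*r - 32) = (r - 5)^2*(r - 4)*(r + 4)*(r^2 - 2*r - 8) = (r - 5)^2*(r - 4)*(r + 2)*(r + 4)*(r - 4)
(3) = (g + 1)*(g^3 + 5*g^2 - 2*g - 24) = (g + 1)*(g + 3)*(g^2 + 2*g - 8) = (g - 2)*(g + 1)*(g + 3)*(g + 4)
(4) = (b + 1)*(b^2 + b - 6) = (b + 1)*(b + 3)*(b - 2)
(5) = (x - 3)*(x^2 + 2*x) = (x - 3)*(x + 2)*(x)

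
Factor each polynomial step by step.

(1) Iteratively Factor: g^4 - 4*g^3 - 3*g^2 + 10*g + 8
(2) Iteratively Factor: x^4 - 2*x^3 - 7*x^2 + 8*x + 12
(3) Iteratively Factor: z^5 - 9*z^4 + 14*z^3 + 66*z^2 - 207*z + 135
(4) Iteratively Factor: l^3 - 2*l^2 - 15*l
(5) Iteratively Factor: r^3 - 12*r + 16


(1) = (g + 1)*(g^3 - 5*g^2 + 2*g + 8) = (g - 2)*(g + 1)*(g^2 - 3*g - 4) = (g - 4)*(g - 2)*(g + 1)*(g + 1)
(2) = (x - 3)*(x^3 + x^2 - 4*x - 4) = (x - 3)*(x + 1)*(x^2 - 4) = (x - 3)*(x + 1)*(x + 2)*(x - 2)
(3) = (z - 5)*(z^4 - 4*z^3 - 6*z^2 + 36*z - 27) = (z - 5)*(z - 3)*(z^3 - z^2 - 9*z + 9) = (z - 5)*(z - 3)*(z + 3)*(z^2 - 4*z + 3) = (z - 5)*(z - 3)^2*(z + 3)*(z - 1)
(4) = (l - 5)*(l^2 + 3*l) = (l - 5)*(l + 3)*(l)
(5) = (r + 4)*(r^2 - 4*r + 4) = (r - 2)*(r + 4)*(r - 2)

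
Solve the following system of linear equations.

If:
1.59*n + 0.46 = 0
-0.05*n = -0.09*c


Then:
c = -0.16
n = -0.29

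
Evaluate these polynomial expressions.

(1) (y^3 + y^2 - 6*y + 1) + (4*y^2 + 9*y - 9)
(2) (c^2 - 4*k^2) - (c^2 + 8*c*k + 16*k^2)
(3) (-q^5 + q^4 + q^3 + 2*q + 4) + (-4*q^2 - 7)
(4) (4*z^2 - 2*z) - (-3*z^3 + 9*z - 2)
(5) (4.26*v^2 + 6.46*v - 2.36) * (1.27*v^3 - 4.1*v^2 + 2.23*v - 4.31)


(1) = y^3 + 5*y^2 + 3*y - 8
(2) = -8*c*k - 20*k^2
(3) = -q^5 + q^4 + q^3 - 4*q^2 + 2*q - 3
(4) = 3*z^3 + 4*z^2 - 11*z + 2
(5) = 5.4102*v^5 - 9.2618*v^4 - 19.9834*v^3 + 5.7212*v^2 - 33.1054*v + 10.1716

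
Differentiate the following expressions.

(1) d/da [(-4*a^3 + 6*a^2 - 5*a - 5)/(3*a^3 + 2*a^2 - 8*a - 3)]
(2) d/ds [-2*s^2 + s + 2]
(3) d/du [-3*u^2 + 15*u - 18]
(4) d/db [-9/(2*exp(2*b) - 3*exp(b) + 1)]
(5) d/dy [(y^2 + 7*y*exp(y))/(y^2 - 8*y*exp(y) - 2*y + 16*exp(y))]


(1) = (-26*a^4 + 94*a^3 + 43*a^2 - 16*a - 25)/(9*a^6 + 12*a^5 - 44*a^4 - 50*a^3 + 52*a^2 + 48*a + 9)
(2) = 1 - 4*s
(3) = 15 - 6*u
(4) = (36*exp(b) - 27)*exp(b)/(2*exp(2*b) - 3*exp(b) + 1)^2
(5) = (2*y*(y + 7*exp(y))*(4*y*exp(y) - y - 4*exp(y) + 1) + (7*y*exp(y) + 2*y + 7*exp(y))*(y^2 - 8*y*exp(y) - 2*y + 16*exp(y)))/(y^2 - 8*y*exp(y) - 2*y + 16*exp(y))^2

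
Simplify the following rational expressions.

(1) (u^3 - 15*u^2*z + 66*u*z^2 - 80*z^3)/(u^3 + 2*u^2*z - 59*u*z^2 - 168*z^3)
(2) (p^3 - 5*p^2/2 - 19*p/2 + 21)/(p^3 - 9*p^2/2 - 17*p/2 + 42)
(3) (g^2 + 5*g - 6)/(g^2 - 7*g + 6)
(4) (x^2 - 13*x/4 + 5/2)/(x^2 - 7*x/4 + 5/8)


(1) = (u^2 - 7*u*z + 10*z^2)/(u^2 + 10*u*z + 21*z^2)
(2) = (p - 2)/(p - 4)
(3) = (g + 6)/(g - 6)
(4) = (2*x - 4)/(2*x - 1)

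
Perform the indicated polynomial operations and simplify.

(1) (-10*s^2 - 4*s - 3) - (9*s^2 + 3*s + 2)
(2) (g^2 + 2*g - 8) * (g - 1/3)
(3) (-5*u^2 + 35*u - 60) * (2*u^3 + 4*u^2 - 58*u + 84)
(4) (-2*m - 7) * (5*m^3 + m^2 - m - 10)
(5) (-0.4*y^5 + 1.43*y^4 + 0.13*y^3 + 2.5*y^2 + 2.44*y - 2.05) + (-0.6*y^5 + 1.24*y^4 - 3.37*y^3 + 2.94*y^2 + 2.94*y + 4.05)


(1) = -19*s^2 - 7*s - 5
(2) = g^3 + 5*g^2/3 - 26*g/3 + 8/3
(3) = -10*u^5 + 50*u^4 + 310*u^3 - 2690*u^2 + 6420*u - 5040
(4) = -10*m^4 - 37*m^3 - 5*m^2 + 27*m + 70
(5) = -1.0*y^5 + 2.67*y^4 - 3.24*y^3 + 5.44*y^2 + 5.38*y + 2.0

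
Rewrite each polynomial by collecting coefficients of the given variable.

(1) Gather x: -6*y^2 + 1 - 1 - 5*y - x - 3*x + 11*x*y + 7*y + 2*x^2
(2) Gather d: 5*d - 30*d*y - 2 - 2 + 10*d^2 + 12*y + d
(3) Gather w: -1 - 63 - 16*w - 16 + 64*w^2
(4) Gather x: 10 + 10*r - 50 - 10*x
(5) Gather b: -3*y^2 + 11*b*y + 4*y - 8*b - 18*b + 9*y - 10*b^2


(1) = 2*x^2 + x*(11*y - 4) - 6*y^2 + 2*y
(2) = 10*d^2 + d*(6 - 30*y) + 12*y - 4
(3) = 64*w^2 - 16*w - 80
(4) = 10*r - 10*x - 40
(5) = -10*b^2 + b*(11*y - 26) - 3*y^2 + 13*y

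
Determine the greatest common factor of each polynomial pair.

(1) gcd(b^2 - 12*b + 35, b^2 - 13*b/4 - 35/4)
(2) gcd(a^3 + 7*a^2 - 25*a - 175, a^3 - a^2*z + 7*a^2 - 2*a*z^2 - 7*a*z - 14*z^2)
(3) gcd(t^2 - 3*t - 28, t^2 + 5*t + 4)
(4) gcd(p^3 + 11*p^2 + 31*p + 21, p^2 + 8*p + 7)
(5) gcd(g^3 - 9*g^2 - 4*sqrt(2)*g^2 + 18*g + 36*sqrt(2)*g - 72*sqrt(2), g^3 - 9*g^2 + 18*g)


(1) = b - 5
(2) = gcd((a - 5)*(a + 5)*(a + 7), (a + 7)*(a - 2*z)*(a + z)) = a + 7
(3) = t + 4
(4) = gcd((p + 1)*(p + 3)*(p + 7), (p + 1)*(p + 7)) = p^2 + 8*p + 7
(5) = g^2 - 9*g + 18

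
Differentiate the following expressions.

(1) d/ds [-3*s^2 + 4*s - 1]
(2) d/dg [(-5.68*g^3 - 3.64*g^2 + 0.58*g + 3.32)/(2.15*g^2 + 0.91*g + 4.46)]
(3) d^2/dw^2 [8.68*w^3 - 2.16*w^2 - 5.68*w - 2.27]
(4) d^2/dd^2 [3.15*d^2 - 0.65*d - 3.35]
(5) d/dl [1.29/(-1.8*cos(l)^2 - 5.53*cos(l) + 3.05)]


(1) = 4 - 6*s
(2) = (-12.212*g^4 - 10.3376*g^3 - 80.5578*g^2 - 46.7448*g - 0.4344)/(4.6225*g^4 + 3.913*g^3 + 20.0061*g^2 + 8.1172*g + 19.8916)
(3) = 52.08*w - 4.32
(4) = 6.30000000000000
(5) = -(4.644*cos(l) + 7.1337)*sin(l)/(1.8*cos(l)^2 + 5.53*cos(l) - 3.05)^2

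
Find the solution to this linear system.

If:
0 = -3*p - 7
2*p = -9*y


Then:
p = -7/3
y = 14/27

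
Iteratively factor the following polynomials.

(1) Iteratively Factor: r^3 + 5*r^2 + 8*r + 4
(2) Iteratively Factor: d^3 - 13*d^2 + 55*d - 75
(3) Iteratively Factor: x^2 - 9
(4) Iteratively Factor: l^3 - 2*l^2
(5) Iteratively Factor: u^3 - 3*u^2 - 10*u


(1) = (r + 2)*(r^2 + 3*r + 2) = (r + 1)*(r + 2)*(r + 2)
(2) = (d - 5)*(d^2 - 8*d + 15) = (d - 5)*(d - 3)*(d - 5)
(3) = (x + 3)*(x - 3)
(4) = (l)*(l^2 - 2*l) = l^2*(l - 2)
(5) = (u + 2)*(u^2 - 5*u) = (u - 5)*(u + 2)*(u)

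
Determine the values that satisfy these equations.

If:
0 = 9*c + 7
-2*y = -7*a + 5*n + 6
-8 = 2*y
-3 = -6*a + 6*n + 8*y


Then:
a = 133/12
c = -7/9
n = 191/12
y = -4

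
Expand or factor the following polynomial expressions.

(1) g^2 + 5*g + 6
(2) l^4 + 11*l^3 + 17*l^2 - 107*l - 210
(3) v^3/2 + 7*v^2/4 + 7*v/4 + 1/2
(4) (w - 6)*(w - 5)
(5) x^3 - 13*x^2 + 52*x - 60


(1) = (g + 2)*(g + 3)
(2) = (l - 3)*(l + 2)*(l + 5)*(l + 7)
(3) = (v/2 + 1)*(v + 1/2)*(v + 1)
(4) = w^2 - 11*w + 30
(5) = (x - 6)*(x - 5)*(x - 2)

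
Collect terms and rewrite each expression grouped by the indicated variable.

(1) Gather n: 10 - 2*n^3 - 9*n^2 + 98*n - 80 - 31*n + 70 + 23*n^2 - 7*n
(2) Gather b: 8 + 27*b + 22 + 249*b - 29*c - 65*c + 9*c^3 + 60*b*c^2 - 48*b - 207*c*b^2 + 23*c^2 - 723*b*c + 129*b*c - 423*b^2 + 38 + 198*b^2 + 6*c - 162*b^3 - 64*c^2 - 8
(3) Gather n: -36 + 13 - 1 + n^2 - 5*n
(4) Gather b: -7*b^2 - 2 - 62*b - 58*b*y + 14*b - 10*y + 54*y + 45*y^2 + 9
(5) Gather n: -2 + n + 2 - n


(1) = -2*n^3 + 14*n^2 + 60*n
(2) = -162*b^3 + b^2*(-207*c - 225) + b*(60*c^2 - 594*c + 228) + 9*c^3 - 41*c^2 - 88*c + 60
(3) = n^2 - 5*n - 24
(4) = -7*b^2 + b*(-58*y - 48) + 45*y^2 + 44*y + 7
(5) = 0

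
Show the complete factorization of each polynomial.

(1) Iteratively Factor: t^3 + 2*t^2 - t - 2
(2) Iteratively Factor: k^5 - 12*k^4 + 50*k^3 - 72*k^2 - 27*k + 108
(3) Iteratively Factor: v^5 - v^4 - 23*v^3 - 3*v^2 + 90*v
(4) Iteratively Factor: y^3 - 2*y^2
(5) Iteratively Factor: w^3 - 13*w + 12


(1) = (t + 1)*(t^2 + t - 2) = (t + 1)*(t + 2)*(t - 1)
(2) = (k - 4)*(k^4 - 8*k^3 + 18*k^2 - 27) = (k - 4)*(k - 3)*(k^3 - 5*k^2 + 3*k + 9) = (k - 4)*(k - 3)^2*(k^2 - 2*k - 3) = (k - 4)*(k - 3)^3*(k + 1)
(3) = (v + 3)*(v^4 - 4*v^3 - 11*v^2 + 30*v) = v*(v + 3)*(v^3 - 4*v^2 - 11*v + 30) = v*(v - 5)*(v + 3)*(v^2 + v - 6) = v*(v - 5)*(v - 2)*(v + 3)*(v + 3)
(4) = (y - 2)*(y^2) = y*(y - 2)*(y)
(5) = (w + 4)*(w^2 - 4*w + 3) = (w - 1)*(w + 4)*(w - 3)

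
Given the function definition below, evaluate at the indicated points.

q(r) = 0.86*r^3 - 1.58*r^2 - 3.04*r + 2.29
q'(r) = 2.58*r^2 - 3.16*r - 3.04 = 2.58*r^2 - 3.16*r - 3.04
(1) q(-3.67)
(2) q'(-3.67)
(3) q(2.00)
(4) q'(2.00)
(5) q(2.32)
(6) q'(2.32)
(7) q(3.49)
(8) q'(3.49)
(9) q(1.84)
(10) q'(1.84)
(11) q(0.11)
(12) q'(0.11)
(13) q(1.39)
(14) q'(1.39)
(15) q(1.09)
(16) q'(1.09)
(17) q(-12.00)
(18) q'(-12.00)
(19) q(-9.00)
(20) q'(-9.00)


(1) = -50.34
(2) = 43.31
(3) = -3.23
(4) = 0.96
(5) = -2.53
(6) = 3.52
(7) = 8.99
(8) = 17.36
(9) = -3.30
(10) = -0.12
(11) = 1.94
(12) = -3.36
(13) = -2.68
(14) = -2.45
(15) = -1.79
(16) = -3.42
(17) = -1674.83
(18) = 406.40
(19) = -725.27
(20) = 234.38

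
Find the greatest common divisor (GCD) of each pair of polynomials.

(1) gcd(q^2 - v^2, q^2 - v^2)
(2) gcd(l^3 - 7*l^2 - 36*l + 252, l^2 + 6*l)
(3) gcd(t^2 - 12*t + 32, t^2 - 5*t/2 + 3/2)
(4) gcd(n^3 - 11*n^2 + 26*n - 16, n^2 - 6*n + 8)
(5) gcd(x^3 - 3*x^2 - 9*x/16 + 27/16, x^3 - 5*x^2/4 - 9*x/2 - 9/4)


(1) = gcd((q - v)*(q + v), (q - v)*(q + v)) = q^2 - v^2
(2) = gcd((l - 7)*(l - 6)*(l + 6), l*(l + 6)) = l + 6
(3) = gcd((t - 8)*(t - 4), (t - 3/2)*(t - 1)) = 1
(4) = gcd((n - 8)*(n - 2)*(n - 1), (n - 4)*(n - 2)) = n - 2
(5) = gcd((x - 3)*(x - 3/4)*(x + 3/4), (x - 3)*(x + 3/4)*(x + 1)) = x^2 - 9*x/4 - 9/4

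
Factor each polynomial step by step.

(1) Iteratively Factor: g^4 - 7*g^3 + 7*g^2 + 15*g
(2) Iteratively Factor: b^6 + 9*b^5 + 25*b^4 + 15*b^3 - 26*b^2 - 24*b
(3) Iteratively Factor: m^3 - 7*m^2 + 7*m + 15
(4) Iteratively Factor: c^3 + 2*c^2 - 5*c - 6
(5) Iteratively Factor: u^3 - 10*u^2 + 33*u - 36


(1) = (g - 3)*(g^3 - 4*g^2 - 5*g) = (g - 3)*(g + 1)*(g^2 - 5*g) = g*(g - 3)*(g + 1)*(g - 5)
(2) = (b + 1)*(b^5 + 8*b^4 + 17*b^3 - 2*b^2 - 24*b) = b*(b + 1)*(b^4 + 8*b^3 + 17*b^2 - 2*b - 24) = b*(b + 1)*(b + 3)*(b^3 + 5*b^2 + 2*b - 8) = b*(b + 1)*(b + 2)*(b + 3)*(b^2 + 3*b - 4) = b*(b + 1)*(b + 2)*(b + 3)*(b + 4)*(b - 1)
(3) = (m + 1)*(m^2 - 8*m + 15) = (m - 3)*(m + 1)*(m - 5)
(4) = (c + 3)*(c^2 - c - 2) = (c - 2)*(c + 3)*(c + 1)
(5) = (u - 3)*(u^2 - 7*u + 12) = (u - 4)*(u - 3)*(u - 3)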